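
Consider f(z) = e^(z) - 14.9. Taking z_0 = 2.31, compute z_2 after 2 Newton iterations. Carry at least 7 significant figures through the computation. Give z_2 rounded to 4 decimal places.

f'(z) = e^(z)
z_0 = 2.310000: f = -4.825575, f' = 10.074425 → z_1 = 2.310000 - (-4.825575)/(10.074425) = 2.788993
z_1 = 2.788993: f = 1.364627, f' = 16.264627 → z_2 = 2.788993 - (1.364627)/(16.264627) = 2.705091

2.7051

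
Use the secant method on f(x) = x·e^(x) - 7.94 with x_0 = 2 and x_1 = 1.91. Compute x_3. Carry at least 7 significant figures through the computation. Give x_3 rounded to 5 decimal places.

f(x_0) = 6.838112, f(x_1) = 4.958400
x_2 = 1.910000 - (4.958400)·(1.910000 - 2.000000)/(4.958400 - (6.838112)) = 1.672594; f(x_2) = 0.968171
x_3 = 1.672594 - (0.968171)·(1.672594 - 1.910000)/(0.968171 - (4.958400)) = 1.614990; f(x_3) = 0.179911

1.61499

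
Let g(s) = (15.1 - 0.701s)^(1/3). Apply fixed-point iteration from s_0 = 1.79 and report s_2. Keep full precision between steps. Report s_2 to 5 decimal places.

s_1 = g(1.790000) = 2.401227
s_2 = g(2.401227) = 2.376196

2.37620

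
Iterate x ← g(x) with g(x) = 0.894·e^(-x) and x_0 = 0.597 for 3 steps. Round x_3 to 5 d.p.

x_1 = g(0.597000) = 0.492112
x_2 = g(0.492112) = 0.546533
x_3 = g(0.546533) = 0.517585

0.51758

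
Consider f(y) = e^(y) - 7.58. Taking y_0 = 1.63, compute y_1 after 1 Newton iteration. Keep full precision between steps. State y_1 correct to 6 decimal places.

f'(y) = e^(y)
y_0 = 1.630000: f = -2.476125, f' = 5.103875 → y_1 = 1.630000 - (-2.476125)/(5.103875) = 2.115146

2.115146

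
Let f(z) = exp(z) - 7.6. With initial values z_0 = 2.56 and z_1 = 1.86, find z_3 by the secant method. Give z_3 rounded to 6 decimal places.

f(z_0) = 5.335817, f(z_1) = -1.176263
z_2 = 1.860000 - (-1.176263)·(1.860000 - 2.560000)/(-1.176263 - (5.335817)) = 1.986440; f(z_2) = -0.310467
z_3 = 1.986440 - (-0.310467)·(1.986440 - 1.860000)/(-0.310467 - (-1.176263)) = 2.031780; f(z_3) = 0.027648

2.031780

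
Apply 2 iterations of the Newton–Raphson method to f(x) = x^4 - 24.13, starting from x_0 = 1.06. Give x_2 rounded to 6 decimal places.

f'(x) = 4x^3
x_0 = 1.060000: f = -22.867523, f' = 4.764064 → x_1 = 1.060000 - (-22.867523)/(4.764064) = 5.860003
x_1 = 5.860003: f = 1155.080804, f' = 804.921594 → x_2 = 5.860003 - (1155.080804)/(804.921594) = 4.424981

4.424981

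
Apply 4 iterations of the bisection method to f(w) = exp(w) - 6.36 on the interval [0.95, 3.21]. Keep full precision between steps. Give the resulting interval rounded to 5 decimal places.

[1.79750, 1.93875]

f(0.950000) = -3.774290, f(3.210000) = 18.419086 (opposite signs)
step 1: m = 2.080000, f(m) = 1.644469 > 0 → root in [0.950000, 2.080000]
step 2: m = 1.515000, f(m) = -1.810579 < 0 → root in [1.515000, 2.080000]
step 3: m = 1.797500, f(m) = -0.325458 < 0 → root in [1.797500, 2.080000]
step 4: m = 1.938750, f(m) = 0.590058 > 0 → root in [1.797500, 1.938750]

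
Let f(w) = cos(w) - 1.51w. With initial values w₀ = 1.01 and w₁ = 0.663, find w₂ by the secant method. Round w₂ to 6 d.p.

f(w_0) = -0.993239, f(w_1) = -0.212981
w_2 = 0.663000 - (-0.212981)·(0.663000 - 1.010000)/(-0.212981 - (-0.993239)) = 0.568282; f(w_2) = -0.015280

0.568282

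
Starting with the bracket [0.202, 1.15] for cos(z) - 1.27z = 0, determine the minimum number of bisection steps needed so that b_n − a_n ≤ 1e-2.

7

Initial width b − a = 1.15 − 0.202 = 0.948000.
After n steps the width is (b−a)/2^n; need (b−a)/2^n ≤ 1e-2.
So n ≥ log₂(0.948000/1e-2) = log₂(94.8000) ≈ 6.5668.
Hence n = 7.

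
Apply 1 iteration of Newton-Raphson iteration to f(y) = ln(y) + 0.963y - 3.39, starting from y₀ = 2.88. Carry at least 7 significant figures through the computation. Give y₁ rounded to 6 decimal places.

f'(y) = 1/y + 0.963
y_0 = 2.880000: f = 0.441230, f' = 1.310222 → y_1 = 2.880000 - (0.441230)/(1.310222) = 2.543240

2.543240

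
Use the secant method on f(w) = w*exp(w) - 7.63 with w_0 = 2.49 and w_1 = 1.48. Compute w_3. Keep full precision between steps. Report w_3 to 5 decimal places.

Secant update: w_(k+1) = w_k − f(w_k)·(w_k − w_(k-1))/(f(w_k) − f(w_(k-1))).
f(w_0) = 22.402578, f(w_1) = -1.128440
w_2 = 1.480000 - (-1.128440)·(1.480000 - 2.490000)/(-1.128440 - (22.402578)) = 1.528435; f(w_2) = -0.582455
w_3 = 1.528435 - (-0.582455)·(1.528435 - 1.480000)/(-0.582455 - (-1.128440)) = 1.580105; f(w_3) = 0.042149

1.58011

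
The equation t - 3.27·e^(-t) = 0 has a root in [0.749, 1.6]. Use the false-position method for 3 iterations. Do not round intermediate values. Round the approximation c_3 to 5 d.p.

1.09488

False-position update: c = (a·f(b) − b·f(a))/(f(b) − f(a)); replace the endpoint whose sign matches f(c).
f(0.749000) = -0.797184, f(1.600000) = 0.939798
step 1: c = 1.139564, f(c) = 0.093301 > 0 → new bracket [0.749000, 1.139564]
step 2: c = 1.098643, f(c) = 0.008676 > 0 → new bracket [0.749000, 1.098643]
step 3: c = 1.094878, f(c) = 0.000801 > 0 → new bracket [0.749000, 1.094878]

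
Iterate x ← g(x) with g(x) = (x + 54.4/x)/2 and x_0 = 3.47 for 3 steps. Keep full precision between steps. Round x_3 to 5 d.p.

x_1 = g(3.470000) = 9.573617
x_2 = g(9.573617) = 7.627950
x_3 = g(7.627950) = 7.379809

7.37981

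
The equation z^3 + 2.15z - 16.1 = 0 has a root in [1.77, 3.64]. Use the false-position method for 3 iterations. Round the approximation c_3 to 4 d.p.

f(1.770000) = -6.749267, f(3.640000) = 39.954544
step 1: c = 2.040238, f(c) = -3.220857 < 0 → new bracket [2.040238, 3.640000]
step 2: c = 2.159579, f(c) = -1.385102 < 0 → new bracket [2.159579, 3.640000]
step 3: c = 2.209181, f(c) = -0.568395 < 0 → new bracket [2.209181, 3.640000]

2.2092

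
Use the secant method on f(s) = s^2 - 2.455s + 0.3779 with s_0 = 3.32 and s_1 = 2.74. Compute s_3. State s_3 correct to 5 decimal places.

2.31138

Secant update: s_(k+1) = s_k − f(s_k)·(s_k − s_(k-1))/(f(s_k) − f(s_(k-1))).
f(s_0) = 3.249700, f(s_1) = 1.158800
s_2 = 2.740000 - (1.158800)·(2.740000 - 3.320000)/(1.158800 - (3.249700)) = 2.418558; f(s_2) = 0.289762
s_3 = 2.418558 - (0.289762)·(2.418558 - 2.740000)/(0.289762 - (1.158800)) = 2.311380; f(s_3) = 0.045939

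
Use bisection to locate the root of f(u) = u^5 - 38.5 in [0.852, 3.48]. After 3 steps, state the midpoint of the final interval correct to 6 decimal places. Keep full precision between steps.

2.001750

f(0.852000) = -38.051050, f(3.480000) = 471.883023 (opposite signs)
step 1: m = 2.166000, f(m) = 9.175171 > 0 → root in [0.852000, 2.166000]
step 2: m = 1.509000, f(m) = -30.675687 < 0 → root in [1.509000, 2.166000]
step 3: m = 1.837500, f(m) = -17.552281 < 0 → root in [1.837500, 2.166000]
Midpoint of [1.837500, 2.166000] = 2.001750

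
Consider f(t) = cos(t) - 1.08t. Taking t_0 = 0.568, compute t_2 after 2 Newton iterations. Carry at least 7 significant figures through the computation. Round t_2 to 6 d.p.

0.705127

Newton update: t ← t − f(t)/f'(t).
f'(t) = -sin(t) - 1.08
t_0 = 0.568000: f = 0.229539, f' = -1.617947 → t_1 = 0.568000 - (0.229539)/(-1.617947) = 0.709870
t_1 = 0.709870: f = -0.008213, f' = -1.731735 → t_2 = 0.709870 - (-0.008213)/(-1.731735) = 0.705127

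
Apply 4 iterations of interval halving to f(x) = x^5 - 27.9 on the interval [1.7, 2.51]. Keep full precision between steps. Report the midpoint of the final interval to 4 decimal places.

f(1.700000) = -13.701430, f(2.510000) = 71.725063 (opposite signs)
step 1: m = 2.105000, f(m) = 13.429533 > 0 → root in [1.700000, 2.105000]
step 2: m = 1.902500, f(m) = -2.975679 < 0 → root in [1.902500, 2.105000]
step 3: m = 2.003750, f(m) = 4.401127 > 0 → root in [1.902500, 2.003750]
step 4: m = 1.953125, f(m) = 0.521709 > 0 → root in [1.902500, 1.953125]
Midpoint of [1.902500, 1.953125] = 1.927812

1.9278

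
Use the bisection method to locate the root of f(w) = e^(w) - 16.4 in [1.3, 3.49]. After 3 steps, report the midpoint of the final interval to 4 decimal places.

2.8056

f(1.300000) = -12.730703, f(3.490000) = 16.385948 (opposite signs)
step 1: m = 2.395000, f(m) = -5.431802 < 0 → root in [2.395000, 3.490000]
step 2: m = 2.942500, f(m) = 2.563195 > 0 → root in [2.395000, 2.942500]
step 3: m = 2.668750, f(m) = -1.978069 < 0 → root in [2.668750, 2.942500]
Midpoint of [2.668750, 2.942500] = 2.805625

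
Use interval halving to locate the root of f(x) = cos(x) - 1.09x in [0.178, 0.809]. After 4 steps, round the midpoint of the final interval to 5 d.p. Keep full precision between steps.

0.71041

f(0.178000) = 0.790180, f(0.809000) = -0.191588 (opposite signs)
step 1: m = 0.493500, f(m) = 0.342765 > 0 → root in [0.493500, 0.809000]
step 2: m = 0.651250, f(m) = 0.085464 > 0 → root in [0.651250, 0.809000]
step 3: m = 0.730125, f(m) = -0.050745 < 0 → root in [0.651250, 0.730125]
step 4: m = 0.690688, f(m) = 0.017959 > 0 → root in [0.690688, 0.730125]
Midpoint of [0.690688, 0.730125] = 0.710406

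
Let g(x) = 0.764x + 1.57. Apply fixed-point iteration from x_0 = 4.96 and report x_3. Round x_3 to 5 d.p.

5.89776

x_1 = g(4.960000) = 5.359440
x_2 = g(5.359440) = 5.664612
x_3 = g(5.664612) = 5.897764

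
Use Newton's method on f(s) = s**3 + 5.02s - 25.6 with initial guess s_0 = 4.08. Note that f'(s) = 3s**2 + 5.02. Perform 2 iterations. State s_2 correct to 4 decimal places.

2.4685

s_0 = 4.080000: f = 62.798912, f' = 54.959200 → s_1 = 4.080000 - (62.798912)/(54.959200) = 2.937354
s_1 = 2.937354: f = 14.489149, f' = 30.904145 → s_2 = 2.937354 - (14.489149)/(30.904145) = 2.468512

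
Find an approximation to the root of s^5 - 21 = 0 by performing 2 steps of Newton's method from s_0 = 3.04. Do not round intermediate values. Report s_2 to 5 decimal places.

f'(s) = 5s^4
s_0 = 3.040000: f = 238.637799, f' = 427.035853 → s_1 = 3.040000 - (238.637799)/(427.035853) = 2.481176
s_1 = 2.481176: f = 73.034676, f' = 189.496167 → s_2 = 2.481176 - (73.034676)/(189.496167) = 2.095761

2.09576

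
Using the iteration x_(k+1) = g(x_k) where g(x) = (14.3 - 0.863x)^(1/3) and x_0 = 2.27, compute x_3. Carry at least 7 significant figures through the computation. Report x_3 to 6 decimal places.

x_1 = g(2.270000) = 2.310912
x_2 = g(2.310912) = 2.308706
x_3 = g(2.308706) = 2.308825

2.308825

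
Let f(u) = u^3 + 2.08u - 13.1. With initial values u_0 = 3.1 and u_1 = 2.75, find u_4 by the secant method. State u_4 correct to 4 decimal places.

2.0686

Secant update: u_(k+1) = u_k − f(u_k)·(u_k − u_(k-1))/(f(u_k) − f(u_(k-1))).
f(u_0) = 23.139000, f(u_1) = 13.416875
u_2 = 2.750000 - (13.416875)·(2.750000 - 3.100000)/(13.416875 - (23.139000)) = 2.266988; f(u_2) = 3.265912
u_3 = 2.266988 - (3.265912)·(2.266988 - 2.750000)/(3.265912 - (13.416875)) = 2.111586; f(u_3) = 0.707230
u_4 = 2.111586 - (0.707230)·(2.111586 - 2.266988)/(0.707230 - (3.265912)) = 2.068632; f(u_4) = 0.054931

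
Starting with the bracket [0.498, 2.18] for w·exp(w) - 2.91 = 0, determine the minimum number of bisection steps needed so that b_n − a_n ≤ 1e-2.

8

Initial width b − a = 2.18 − 0.498 = 1.682000.
After n steps the width is (b−a)/2^n; need (b−a)/2^n ≤ 1e-2.
So n ≥ log₂(1.682000/1e-2) = log₂(168.2000) ≈ 7.3940.
Hence n = 8.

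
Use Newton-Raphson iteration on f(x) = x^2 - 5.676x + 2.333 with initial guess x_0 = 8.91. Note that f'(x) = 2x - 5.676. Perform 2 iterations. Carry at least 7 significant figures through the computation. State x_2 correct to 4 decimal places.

x_0 = 8.910000: f = 31.147940, f' = 12.144000 → x_1 = 8.910000 - (31.147940)/(12.144000) = 6.345117
x_1 = 6.345117: f = 6.578625, f' = 7.014234 → x_2 = 6.345117 - (6.578625)/(7.014234) = 5.407220

5.4072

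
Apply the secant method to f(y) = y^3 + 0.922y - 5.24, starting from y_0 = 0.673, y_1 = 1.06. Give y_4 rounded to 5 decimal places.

Secant update: y_(k+1) = y_k − f(y_k)·(y_k − y_(k-1))/(f(y_k) − f(y_(k-1))).
f(y_0) = -4.314673, f(y_1) = -3.071664
y_2 = 1.060000 - (-3.071664)·(1.060000 - 0.673000)/(-3.071664 - (-4.314673)) = 2.016336; f(y_2) = 4.816699
y_3 = 2.016336 - (4.816699)·(2.016336 - 1.060000)/(4.816699 - (-3.071664)) = 1.432389; f(y_3) = -0.980447
y_4 = 1.432389 - (-0.980447)·(1.432389 - 2.016336)/(-0.980447 - (4.816699)) = 1.531150; f(y_4) = -0.238622

1.53115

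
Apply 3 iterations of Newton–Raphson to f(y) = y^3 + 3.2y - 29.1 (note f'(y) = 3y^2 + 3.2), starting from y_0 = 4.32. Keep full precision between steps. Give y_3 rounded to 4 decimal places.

y_0 = 4.320000: f = 65.345568, f' = 59.187200 → y_1 = 4.320000 - (65.345568)/(59.187200) = 3.215951
y_1 = 3.215951: f = 14.451505, f' = 34.227023 → y_2 = 3.215951 - (14.451505)/(34.227023) = 2.793726
y_2 = 2.793726: f = 1.644689, f' = 26.614715 → y_3 = 2.793726 - (1.644689)/(26.614715) = 2.731930

2.7319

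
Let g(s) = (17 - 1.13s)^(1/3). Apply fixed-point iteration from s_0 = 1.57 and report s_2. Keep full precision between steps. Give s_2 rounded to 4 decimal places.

s_1 = g(1.570000) = 2.478531
s_2 = g(2.478531) = 2.421523

2.4215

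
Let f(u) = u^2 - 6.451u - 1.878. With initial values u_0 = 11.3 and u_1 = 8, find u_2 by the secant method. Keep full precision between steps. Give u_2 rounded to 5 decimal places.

7.18173

f(u_0) = 52.915700, f(u_1) = 10.514000
u_2 = 8.000000 - (10.514000)·(8.000000 - 11.300000)/(10.514000 - (52.915700)) = 7.181726; f(u_2) = 3.369876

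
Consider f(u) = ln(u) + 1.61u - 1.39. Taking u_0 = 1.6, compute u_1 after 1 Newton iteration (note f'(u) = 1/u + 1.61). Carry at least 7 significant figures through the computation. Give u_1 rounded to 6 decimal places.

0.859059

u_0 = 1.600000: f = 1.656004, f' = 2.235000 → u_1 = 1.600000 - (1.656004)/(2.235000) = 0.859059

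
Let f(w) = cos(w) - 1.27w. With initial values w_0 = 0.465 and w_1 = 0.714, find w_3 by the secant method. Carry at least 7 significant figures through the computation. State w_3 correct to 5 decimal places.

0.63421

f(w_0) = 0.303272, f(w_1) = -0.151032
w_2 = 0.714000 - (-0.151032)·(0.714000 - 0.465000)/(-0.151032 - (0.303272)) = 0.631221; f(w_2) = 0.005657
w_3 = 0.631221 - (0.005657)·(0.631221 - 0.714000)/(0.005657 - (-0.151032)) = 0.634210; f(w_3) = 0.000094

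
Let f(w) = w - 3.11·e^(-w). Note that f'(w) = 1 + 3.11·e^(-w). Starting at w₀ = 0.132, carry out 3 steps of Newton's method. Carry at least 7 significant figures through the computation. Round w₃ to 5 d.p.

Newton update: w ← w − f(w)/f'(w).
w_0 = 0.132000: f = -2.593420, f' = 3.725420 → w_1 = 0.132000 - (-2.593420)/(3.725420) = 0.828142
w_1 = 0.828142: f = -0.530494, f' = 2.358636 → w_2 = 0.828142 - (-0.530494)/(2.358636) = 1.053057
w_2 = 1.053057: f = -0.031927, f' = 2.084984 → w_3 = 1.053057 - (-0.031927)/(2.084984) = 1.068370

1.06837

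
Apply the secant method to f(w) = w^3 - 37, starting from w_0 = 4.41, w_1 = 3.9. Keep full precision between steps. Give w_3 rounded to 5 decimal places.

3.35269

f(w_0) = 48.766121, f(w_1) = 22.319000
w_2 = 3.900000 - (22.319000)·(3.900000 - 4.410000)/(22.319000 - (48.766121)) = 3.469606; f(w_2) = 4.767682
w_3 = 3.469606 - (4.767682)·(3.469606 - 3.900000)/(4.767682 - (22.319000)) = 3.352692; f(w_3) = 0.686094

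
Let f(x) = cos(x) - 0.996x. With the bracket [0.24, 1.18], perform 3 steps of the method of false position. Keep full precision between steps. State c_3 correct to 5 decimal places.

0.74056

f(0.240000) = 0.732298, f(1.180000) = -0.794355
step 1: c = 0.690895, f(c) = 0.082545 > 0 → new bracket [0.690895, 1.180000]
step 2: c = 0.736936, f(c) = 0.006544 > 0 → new bracket [0.736936, 1.180000]
step 3: c = 0.740556, f(c) = 0.000501 > 0 → new bracket [0.740556, 1.180000]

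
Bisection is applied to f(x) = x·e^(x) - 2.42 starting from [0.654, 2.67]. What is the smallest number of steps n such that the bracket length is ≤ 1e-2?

8

Initial width b − a = 2.67 − 0.654 = 2.016000.
After n steps the width is (b−a)/2^n; need (b−a)/2^n ≤ 1e-2.
So n ≥ log₂(2.016000/1e-2) = log₂(201.6000) ≈ 7.6554.
Hence n = 8.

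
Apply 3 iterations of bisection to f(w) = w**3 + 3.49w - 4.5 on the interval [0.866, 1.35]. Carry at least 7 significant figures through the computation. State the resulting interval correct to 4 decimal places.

[0.9870, 1.0475]

f(0.866000) = -0.828198, f(1.350000) = 2.671875 (opposite signs)
step 1: m = 1.108000, f(m) = 0.727172 > 0 → root in [0.866000, 1.108000]
step 2: m = 0.987000, f(m) = -0.093865 < 0 → root in [0.987000, 1.108000]
step 3: m = 1.047500, f(m) = 0.305151 > 0 → root in [0.987000, 1.047500]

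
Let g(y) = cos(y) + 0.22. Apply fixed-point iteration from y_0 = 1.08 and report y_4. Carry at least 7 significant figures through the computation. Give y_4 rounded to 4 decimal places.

0.9391

y_1 = g(1.080000) = 0.691328
y_2 = g(0.691328) = 0.990400
y_3 = g(0.990400) = 0.768356
y_4 = g(0.768356) = 0.939054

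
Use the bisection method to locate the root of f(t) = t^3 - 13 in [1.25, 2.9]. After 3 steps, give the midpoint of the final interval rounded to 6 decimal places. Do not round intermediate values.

2.384375

f(1.250000) = -11.046875, f(2.900000) = 11.389000 (opposite signs)
step 1: m = 2.075000, f(m) = -4.065828 < 0 → root in [2.075000, 2.900000]
step 2: m = 2.487500, f(m) = 2.391795 > 0 → root in [2.075000, 2.487500]
step 3: m = 2.281250, f(m) = -1.128143 < 0 → root in [2.281250, 2.487500]
Midpoint of [2.281250, 2.487500] = 2.384375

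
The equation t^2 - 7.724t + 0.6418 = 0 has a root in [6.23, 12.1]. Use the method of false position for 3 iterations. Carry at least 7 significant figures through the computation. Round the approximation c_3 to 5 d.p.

7.55238

f(6.230000) = -8.665820, f(12.100000) = 53.591400
step 1: c = 7.047068, f(c) = -4.128588 < 0 → new bracket [7.047068, 12.100000]
step 2: c = 7.408493, f(c) = -1.695630 < 0 → new bracket [7.408493, 12.100000]
step 3: c = 7.552380, f(c) = -0.654341 < 0 → new bracket [7.552380, 12.100000]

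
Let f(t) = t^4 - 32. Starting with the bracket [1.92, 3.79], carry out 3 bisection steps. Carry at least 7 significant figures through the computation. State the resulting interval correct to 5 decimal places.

[2.15375, 2.38750]

f(1.920000) = -18.410455, f(3.790000) = 174.327369 (opposite signs)
step 1: m = 2.855000, f(m) = 34.439209 > 0 → root in [1.920000, 2.855000]
step 2: m = 2.387500, f(m) = 0.491781 > 0 → root in [1.920000, 2.387500]
step 3: m = 2.153750, f(m) = -10.483028 < 0 → root in [2.153750, 2.387500]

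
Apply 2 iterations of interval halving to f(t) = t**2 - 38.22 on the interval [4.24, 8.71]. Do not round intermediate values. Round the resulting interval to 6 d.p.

[5.357500, 6.475000]

f(4.240000) = -20.242400, f(8.710000) = 37.644100 (opposite signs)
step 1: m = 6.475000, f(m) = 3.705625 > 0 → root in [4.240000, 6.475000]
step 2: m = 5.357500, f(m) = -9.517194 < 0 → root in [5.357500, 6.475000]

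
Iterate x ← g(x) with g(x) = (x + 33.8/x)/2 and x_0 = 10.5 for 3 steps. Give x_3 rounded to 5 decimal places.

x_1 = g(10.500000) = 6.859524
x_2 = g(6.859524) = 5.893490
x_3 = g(5.893490) = 5.814316

5.81432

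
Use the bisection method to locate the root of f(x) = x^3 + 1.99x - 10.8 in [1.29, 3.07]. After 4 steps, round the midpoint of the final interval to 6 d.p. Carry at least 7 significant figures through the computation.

1.901875

f(1.290000) = -6.086211, f(3.070000) = 24.243743 (opposite signs)
step 1: m = 2.180000, f(m) = 3.898432 > 0 → root in [1.290000, 2.180000]
step 2: m = 1.735000, f(m) = -2.124610 < 0 → root in [1.735000, 2.180000]
step 3: m = 1.957500, f(m) = 0.596186 > 0 → root in [1.735000, 1.957500]
step 4: m = 1.846250, f(m) = -0.832763 < 0 → root in [1.846250, 1.957500]
Midpoint of [1.846250, 1.957500] = 1.901875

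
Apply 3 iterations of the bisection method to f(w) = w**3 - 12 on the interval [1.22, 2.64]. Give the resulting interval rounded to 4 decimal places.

f(1.220000) = -10.184152, f(2.640000) = 6.399744 (opposite signs)
step 1: m = 1.930000, f(m) = -4.810943 < 0 → root in [1.930000, 2.640000]
step 2: m = 2.285000, f(m) = -0.069501 < 0 → root in [2.285000, 2.640000]
step 3: m = 2.462500, f(m) = 2.932369 > 0 → root in [2.285000, 2.462500]

[2.2850, 2.4625]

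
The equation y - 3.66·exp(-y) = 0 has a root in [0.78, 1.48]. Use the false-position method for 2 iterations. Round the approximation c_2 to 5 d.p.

1.15747

f(0.780000) = -0.897766, f(1.480000) = 0.646846
step 1: c = 1.186857, f(c) = 0.069902 > 0 → new bracket [0.780000, 1.186857]
step 2: c = 1.157467, f(c) = 0.007197 > 0 → new bracket [0.780000, 1.157467]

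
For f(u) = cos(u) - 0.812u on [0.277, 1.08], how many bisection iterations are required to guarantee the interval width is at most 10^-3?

Initial width b − a = 1.08 − 0.277 = 0.803000.
After n steps the width is (b−a)/2^n; need (b−a)/2^n ≤ 10^-3.
So n ≥ log₂(0.803000/10^-3) = log₂(803.0000) ≈ 9.6493.
Hence n = 10.

10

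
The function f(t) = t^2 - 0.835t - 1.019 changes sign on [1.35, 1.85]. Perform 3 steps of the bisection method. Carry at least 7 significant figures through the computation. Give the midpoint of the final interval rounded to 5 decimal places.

f(1.350000) = -0.323750, f(1.850000) = 0.858750 (opposite signs)
step 1: m = 1.600000, f(m) = 0.205000 > 0 → root in [1.350000, 1.600000]
step 2: m = 1.475000, f(m) = -0.075000 < 0 → root in [1.475000, 1.600000]
step 3: m = 1.537500, f(m) = 0.061094 > 0 → root in [1.475000, 1.537500]
Midpoint of [1.475000, 1.537500] = 1.506250

1.50625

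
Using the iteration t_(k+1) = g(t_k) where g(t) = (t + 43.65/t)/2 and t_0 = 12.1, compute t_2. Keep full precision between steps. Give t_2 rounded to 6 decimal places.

6.705798

t_1 = g(12.100000) = 7.853719
t_2 = g(7.853719) = 6.705798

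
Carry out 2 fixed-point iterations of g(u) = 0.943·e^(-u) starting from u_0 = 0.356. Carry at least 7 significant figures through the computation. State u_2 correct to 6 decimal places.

0.487125

u_1 = g(0.356000) = 0.660546
u_2 = g(0.660546) = 0.487125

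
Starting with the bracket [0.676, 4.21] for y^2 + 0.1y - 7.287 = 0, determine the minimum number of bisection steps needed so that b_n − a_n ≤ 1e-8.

Initial width b − a = 4.21 − 0.676 = 3.534000.
After n steps the width is (b−a)/2^n; need (b−a)/2^n ≤ 1e-8.
So n ≥ log₂(3.534000/1e-8) = log₂(353400000.0000) ≈ 28.3967.
Hence n = 29.

29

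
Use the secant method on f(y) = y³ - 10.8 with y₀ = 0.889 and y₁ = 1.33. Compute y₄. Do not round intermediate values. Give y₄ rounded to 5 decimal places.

2.00262

f(y_0) = -10.097405, f(y_1) = -8.447363
y_2 = 1.330000 - (-8.447363)·(1.330000 - 0.889000)/(-8.447363 - (-10.097405)) = 3.587693; f(y_2) = 35.379129
y_3 = 3.587693 - (35.379129)·(3.587693 - 1.330000)/(35.379129 - (-8.447363)) = 1.765160; f(y_3) = -5.300129
y_4 = 1.765160 - (-5.300129)·(1.765160 - 3.587693)/(-5.300129 - (35.379129)) = 2.002619; f(y_4) = -2.768526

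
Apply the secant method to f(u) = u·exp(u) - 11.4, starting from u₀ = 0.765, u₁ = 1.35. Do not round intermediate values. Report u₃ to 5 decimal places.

1.66441

Secant update: u_(k+1) = u_k − f(u_k)·(u_k − u_(k-1))/(f(u_k) − f(u_(k-1))).
f(u_0) = -9.756019, f(u_1) = -6.192476
u_2 = 1.350000 - (-6.192476)·(1.350000 - 0.765000)/(-6.192476 - (-9.756019)) = 2.366572; f(u_2) = 13.829508
u_3 = 2.366572 - (13.829508)·(2.366572 - 1.350000)/(13.829508 - (-6.192476)) = 1.664409; f(u_3) = -2.607673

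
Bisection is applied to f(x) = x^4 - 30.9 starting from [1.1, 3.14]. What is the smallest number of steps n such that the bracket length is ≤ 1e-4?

15

Initial width b − a = 3.14 − 1.1 = 2.040000.
After n steps the width is (b−a)/2^n; need (b−a)/2^n ≤ 1e-4.
So n ≥ log₂(2.040000/1e-4) = log₂(20400.0000) ≈ 14.3163.
Hence n = 15.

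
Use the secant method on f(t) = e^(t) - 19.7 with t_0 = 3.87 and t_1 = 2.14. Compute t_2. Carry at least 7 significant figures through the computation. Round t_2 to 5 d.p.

2.63127

f(t_0) = 28.242386, f(t_1) = -11.200562
t_2 = 2.140000 - (-11.200562)·(2.140000 - 3.870000)/(-11.200562 - (28.242386)) = 2.631266; f(t_2) = -5.808657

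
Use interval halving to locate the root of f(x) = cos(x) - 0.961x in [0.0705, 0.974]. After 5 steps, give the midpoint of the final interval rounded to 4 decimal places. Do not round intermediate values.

0.7622

f(0.070500) = 0.929765, f(0.974000) = -0.374019 (opposite signs)
step 1: m = 0.522250, f(m) = 0.364817 > 0 → root in [0.522250, 0.974000]
step 2: m = 0.748125, f(m) = 0.014018 > 0 → root in [0.748125, 0.974000]
step 3: m = 0.861062, f(m) = -0.175849 < 0 → root in [0.748125, 0.861062]
step 4: m = 0.804594, f(m) = -0.079811 < 0 → root in [0.748125, 0.804594]
step 5: m = 0.776359, f(m) = -0.032612 < 0 → root in [0.748125, 0.776359]
Midpoint of [0.748125, 0.776359] = 0.762242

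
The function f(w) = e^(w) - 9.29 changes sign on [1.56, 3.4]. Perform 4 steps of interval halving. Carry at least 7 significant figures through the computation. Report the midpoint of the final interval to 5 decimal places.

2.19250

f(1.560000) = -4.531179, f(3.400000) = 20.674100 (opposite signs)
step 1: m = 2.480000, f(m) = 2.651264 > 0 → root in [1.560000, 2.480000]
step 2: m = 2.020000, f(m) = -1.751675 < 0 → root in [2.020000, 2.480000]
step 3: m = 2.250000, f(m) = 0.197736 > 0 → root in [2.020000, 2.250000]
step 4: m = 2.135000, f(m) = -0.832953 < 0 → root in [2.135000, 2.250000]
Midpoint of [2.135000, 2.250000] = 2.192500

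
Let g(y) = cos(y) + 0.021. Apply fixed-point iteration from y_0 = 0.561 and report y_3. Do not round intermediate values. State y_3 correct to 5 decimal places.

0.80633

y_1 = g(0.561000) = 0.867724
y_2 = g(0.867724) = 0.667565
y_3 = g(0.667565) = 0.806332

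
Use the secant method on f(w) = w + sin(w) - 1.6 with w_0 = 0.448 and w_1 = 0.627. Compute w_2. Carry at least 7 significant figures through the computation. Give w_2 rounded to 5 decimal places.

Secant update: w_(k+1) = w_k − f(w_k)·(w_k − w_(k-1))/(f(w_k) − f(w_(k-1))).
f(w_0) = -0.718836, f(w_1) = -0.386282
w_2 = 0.627000 - (-0.386282)·(0.627000 - 0.448000)/(-0.386282 - (-0.718836)) = 0.834919; f(w_2) = -0.023838

0.83492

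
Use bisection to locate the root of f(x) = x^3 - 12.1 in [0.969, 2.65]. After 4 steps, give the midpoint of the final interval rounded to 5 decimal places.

2.28228

f(0.969000) = -11.190147, f(2.650000) = 6.509625 (opposite signs)
step 1: m = 1.809500, f(m) = -6.175172 < 0 → root in [1.809500, 2.650000]
step 2: m = 2.229750, f(m) = -1.014162 < 0 → root in [2.229750, 2.650000]
step 3: m = 2.439875, f(m) = 2.424552 > 0 → root in [2.229750, 2.439875]
step 4: m = 2.334812, f(m) = 0.627879 > 0 → root in [2.229750, 2.334812]
Midpoint of [2.229750, 2.334812] = 2.282281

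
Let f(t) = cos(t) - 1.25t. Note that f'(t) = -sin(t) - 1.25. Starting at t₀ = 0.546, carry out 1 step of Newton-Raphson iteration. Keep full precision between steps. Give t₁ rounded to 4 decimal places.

0.6433

Newton update: t ← t − f(t)/f'(t).
t_0 = 0.546000: f = 0.172108, f' = -1.769273 → t_1 = 0.546000 - (0.172108)/(-1.769273) = 0.643276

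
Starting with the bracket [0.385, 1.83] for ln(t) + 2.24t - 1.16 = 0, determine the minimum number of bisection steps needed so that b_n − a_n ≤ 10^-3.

11

Initial width b − a = 1.83 − 0.385 = 1.445000.
After n steps the width is (b−a)/2^n; need (b−a)/2^n ≤ 10^-3.
So n ≥ log₂(1.445000/10^-3) = log₂(1445.0000) ≈ 10.4969.
Hence n = 11.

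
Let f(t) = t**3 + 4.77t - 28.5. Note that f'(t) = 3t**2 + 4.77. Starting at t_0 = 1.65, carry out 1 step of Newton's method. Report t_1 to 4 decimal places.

2.8973

t_0 = 1.650000: f = -16.137375, f' = 12.937500 → t_1 = 1.650000 - (-16.137375)/(12.937500) = 2.897333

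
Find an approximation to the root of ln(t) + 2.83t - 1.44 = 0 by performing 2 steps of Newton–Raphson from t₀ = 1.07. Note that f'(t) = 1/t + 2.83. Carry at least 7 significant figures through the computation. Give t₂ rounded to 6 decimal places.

0.656973

Newton update: t ← t − f(t)/f'(t).
t_0 = 1.070000: f = 1.655759, f' = 3.764579 → t_1 = 1.070000 - (1.655759)/(3.764579) = 0.630174
t_1 = 0.630174: f = -0.118365, f' = 4.416862 → t_2 = 0.630174 - (-0.118365)/(4.416862) = 0.656973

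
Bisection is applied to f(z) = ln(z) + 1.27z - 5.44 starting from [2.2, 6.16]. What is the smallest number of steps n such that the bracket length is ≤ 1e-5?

19

Initial width b − a = 6.16 − 2.2 = 3.960000.
After n steps the width is (b−a)/2^n; need (b−a)/2^n ≤ 1e-5.
So n ≥ log₂(3.960000/1e-5) = log₂(396000.0000) ≈ 18.5951.
Hence n = 19.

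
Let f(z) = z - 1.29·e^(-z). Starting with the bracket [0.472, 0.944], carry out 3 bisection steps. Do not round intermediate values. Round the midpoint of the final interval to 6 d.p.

f(0.472000) = -0.332642, f(0.944000) = 0.442102 (opposite signs)
step 1: m = 0.708000, f(m) = 0.072509 > 0 → root in [0.472000, 0.708000]
step 2: m = 0.590000, f(m) = -0.125082 < 0 → root in [0.590000, 0.708000]
step 3: m = 0.649000, f(m) = -0.025113 < 0 → root in [0.649000, 0.708000]
Midpoint of [0.649000, 0.708000] = 0.678500

0.678500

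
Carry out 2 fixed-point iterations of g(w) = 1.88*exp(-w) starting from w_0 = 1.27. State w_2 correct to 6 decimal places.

1.108833

w_1 = g(1.270000) = 0.527963
w_2 = g(0.527963) = 1.108833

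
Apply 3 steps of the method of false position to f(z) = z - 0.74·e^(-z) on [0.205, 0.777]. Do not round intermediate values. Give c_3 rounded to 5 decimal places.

0.46490

f(0.205000) = -0.397839, f(0.777000) = 0.436760
step 1: c = 0.477662, f(c) = 0.018691 > 0 → new bracket [0.205000, 0.477662]
step 2: c = 0.465427, f(c) = 0.000806 > 0 → new bracket [0.205000, 0.465427]
step 3: c = 0.464901, f(c) = 0.000035 > 0 → new bracket [0.205000, 0.464901]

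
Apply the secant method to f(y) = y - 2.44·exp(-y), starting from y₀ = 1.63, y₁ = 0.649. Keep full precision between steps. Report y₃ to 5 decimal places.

f(y_0) = 1.151932, f(y_1) = -0.626066
y_2 = 0.649000 - (-0.626066)·(0.649000 - 1.630000)/(-0.626066 - (1.151932)) = 0.994428; f(y_2) = 0.091787
y_3 = 0.994428 - (0.091787)·(0.994428 - 0.649000)/(0.091787 - (-0.626066)) = 0.950261; f(y_3) = 0.006858

0.95026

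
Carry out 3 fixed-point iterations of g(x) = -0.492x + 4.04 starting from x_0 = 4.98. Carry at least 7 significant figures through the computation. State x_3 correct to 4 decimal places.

2.4372

x_1 = g(4.980000) = 1.589840
x_2 = g(1.589840) = 3.257799
x_3 = g(3.257799) = 2.437163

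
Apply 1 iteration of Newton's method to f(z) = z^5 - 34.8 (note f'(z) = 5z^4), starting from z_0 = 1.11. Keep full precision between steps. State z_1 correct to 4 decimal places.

5.4728

Newton update: z ← z − f(z)/f'(z).
z_0 = 1.110000: f = -33.114942, f' = 7.590352 → z_1 = 1.110000 - (-33.114942)/(7.590352) = 5.472768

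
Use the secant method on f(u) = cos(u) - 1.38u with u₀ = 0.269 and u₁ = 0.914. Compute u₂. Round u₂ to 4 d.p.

0.5765

f(u_0) = 0.592817, f(u_1) = -0.650737
u_2 = 0.914000 - (-0.650737)·(0.914000 - 0.269000)/(-0.650737 - (0.592817)) = 0.576479; f(u_2) = 0.042846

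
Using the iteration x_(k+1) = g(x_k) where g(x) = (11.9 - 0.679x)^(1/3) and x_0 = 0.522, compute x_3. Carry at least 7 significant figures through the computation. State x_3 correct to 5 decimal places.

x_1 = g(0.522000) = 2.260156
x_2 = g(2.260156) = 2.180359
x_3 = g(2.180359) = 2.184152

2.18415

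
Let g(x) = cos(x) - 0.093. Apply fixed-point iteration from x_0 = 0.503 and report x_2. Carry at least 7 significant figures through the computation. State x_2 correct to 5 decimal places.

0.61570

x_1 = g(0.503000) = 0.783140
x_2 = g(0.783140) = 0.615702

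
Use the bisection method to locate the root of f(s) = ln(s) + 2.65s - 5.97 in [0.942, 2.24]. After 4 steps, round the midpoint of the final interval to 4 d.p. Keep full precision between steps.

1.9561

f(0.942000) = -3.533450, f(2.240000) = 0.772476 (opposite signs)
step 1: m = 1.591000, f(m) = -1.289487 < 0 → root in [1.591000, 2.240000]
step 2: m = 1.915500, f(m) = -0.243946 < 0 → root in [1.915500, 2.240000]
step 3: m = 2.077750, f(m) = 0.267323 > 0 → root in [1.915500, 2.077750]
step 4: m = 1.996625, f(m) = 0.012515 > 0 → root in [1.915500, 1.996625]
Midpoint of [1.915500, 1.996625] = 1.956063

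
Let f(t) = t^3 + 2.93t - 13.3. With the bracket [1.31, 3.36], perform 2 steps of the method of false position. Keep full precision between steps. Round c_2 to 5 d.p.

f(1.310000) = -7.213609, f(3.360000) = 34.477856
step 1: c = 1.664698, f(c) = -3.809186 < 0 → new bracket [1.664698, 3.360000]
step 2: c = 1.833364, f(c) = -1.765892 < 0 → new bracket [1.833364, 3.360000]

1.83336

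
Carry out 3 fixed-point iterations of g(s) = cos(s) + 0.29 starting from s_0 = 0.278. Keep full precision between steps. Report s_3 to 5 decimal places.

1.11319

s_1 = g(0.278000) = 1.251606
s_2 = g(1.251606) = 0.603798
s_3 = g(0.603798) = 1.113185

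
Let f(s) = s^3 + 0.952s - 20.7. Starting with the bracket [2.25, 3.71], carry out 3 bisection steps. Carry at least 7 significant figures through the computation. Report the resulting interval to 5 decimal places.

f(2.250000) = -7.167375, f(3.710000) = 33.896731 (opposite signs)
step 1: m = 2.980000, f(m) = 8.600552 > 0 → root in [2.250000, 2.980000]
step 2: m = 2.615000, f(m) = -0.328562 < 0 → root in [2.615000, 2.980000]
step 3: m = 2.797500, f(m) = 3.856472 > 0 → root in [2.615000, 2.797500]

[2.61500, 2.79750]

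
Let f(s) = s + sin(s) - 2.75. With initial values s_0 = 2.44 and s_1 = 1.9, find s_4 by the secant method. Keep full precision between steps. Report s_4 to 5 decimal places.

f(s_0) = 0.335435, f(s_1) = 0.096300
s_2 = 1.900000 - (0.096300)·(1.900000 - 2.440000)/(0.096300 - (0.335435)) = 1.682541; f(s_2) = -0.073696
s_3 = 1.682541 - (-0.073696)·(1.682541 - 1.900000)/(-0.073696 - (0.096300)) = 1.776813; f(s_3) = 0.005666
s_4 = 1.776813 - (0.005666)·(1.776813 - 1.682541)/(0.005666 - (-0.073696)) = 1.770082; f(s_4) = 0.000290

1.77008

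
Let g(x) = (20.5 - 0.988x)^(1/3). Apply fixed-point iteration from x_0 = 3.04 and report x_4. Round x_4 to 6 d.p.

x_1 = g(3.040000) = 2.596073
x_2 = g(2.596073) = 2.617587
x_3 = g(2.617587) = 2.616552
x_4 = g(2.616552) = 2.616602

2.616602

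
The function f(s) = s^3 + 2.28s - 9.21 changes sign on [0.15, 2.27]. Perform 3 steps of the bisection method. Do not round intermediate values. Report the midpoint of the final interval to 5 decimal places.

1.60750

f(0.150000) = -8.864625, f(2.270000) = 7.662683 (opposite signs)
step 1: m = 1.210000, f(m) = -4.679639 < 0 → root in [1.210000, 2.270000]
step 2: m = 1.740000, f(m) = 0.025224 > 0 → root in [1.210000, 1.740000]
step 3: m = 1.475000, f(m) = -2.637953 < 0 → root in [1.475000, 1.740000]
Midpoint of [1.475000, 1.740000] = 1.607500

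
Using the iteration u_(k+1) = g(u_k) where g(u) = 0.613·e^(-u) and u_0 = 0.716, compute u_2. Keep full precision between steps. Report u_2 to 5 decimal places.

0.45431

u_1 = g(0.716000) = 0.299575
u_2 = g(0.299575) = 0.454315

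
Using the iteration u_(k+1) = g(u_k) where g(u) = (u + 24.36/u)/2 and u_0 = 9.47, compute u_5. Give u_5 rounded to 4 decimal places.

4.9356

u_1 = g(9.470000) = 6.021167
u_2 = g(6.021167) = 5.033447
u_3 = g(5.033447) = 4.936536
u_4 = g(4.936536) = 4.935585
u_5 = g(4.935585) = 4.935585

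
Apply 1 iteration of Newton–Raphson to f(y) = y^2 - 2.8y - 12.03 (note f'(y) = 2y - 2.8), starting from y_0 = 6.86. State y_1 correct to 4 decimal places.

y_0 = 6.860000: f = 15.821600, f' = 10.920000 → y_1 = 6.860000 - (15.821600)/(10.920000) = 5.411136

5.4111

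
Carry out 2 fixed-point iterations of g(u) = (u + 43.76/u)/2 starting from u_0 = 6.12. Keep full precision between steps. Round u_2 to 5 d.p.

u_1 = g(6.120000) = 6.635163
u_2 = g(6.635163) = 6.615164

6.61516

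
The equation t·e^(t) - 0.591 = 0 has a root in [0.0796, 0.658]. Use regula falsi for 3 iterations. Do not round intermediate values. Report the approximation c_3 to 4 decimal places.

f(0.079600) = -0.504805, f(0.658000) = 0.679550
step 1: c = 0.326130, f(c) = -0.139115 < 0 → new bracket [0.326130, 0.658000]
step 2: c = 0.382525, f(c) = -0.030226 < 0 → new bracket [0.382525, 0.658000]
step 3: c = 0.394256, f(c) = -0.006208 < 0 → new bracket [0.394256, 0.658000]

0.3943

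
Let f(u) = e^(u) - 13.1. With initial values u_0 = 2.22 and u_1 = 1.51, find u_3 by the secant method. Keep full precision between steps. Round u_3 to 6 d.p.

f(u_0) = -3.892669, f(u_1) = -8.573269
u_2 = 1.510000 - (-8.573269)·(1.510000 - 2.220000)/(-8.573269 - (-3.892669)) = 2.810479; f(u_2) = 3.517873
u_3 = 2.810479 - (3.517873)·(2.810479 - 1.510000)/(3.517873 - (-8.573269)) = 2.432109; f(u_3) = -1.717133

2.432109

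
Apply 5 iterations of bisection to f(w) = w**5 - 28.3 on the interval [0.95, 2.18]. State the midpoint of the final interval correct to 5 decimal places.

f(0.950000) = -27.526219, f(2.180000) = 20.935967 (opposite signs)
step 1: m = 1.565000, f(m) = -18.912030 < 0 → root in [1.565000, 2.180000]
step 2: m = 1.872500, f(m) = -5.279798 < 0 → root in [1.872500, 2.180000]
step 3: m = 2.026250, f(m) = 5.855853 > 0 → root in [1.872500, 2.026250]
step 4: m = 1.949375, f(m) = -0.150093 < 0 → root in [1.949375, 2.026250]
step 5: m = 1.987812, f(m) = 2.736811 > 0 → root in [1.949375, 1.987812]
Midpoint of [1.949375, 1.987812] = 1.968594

1.96859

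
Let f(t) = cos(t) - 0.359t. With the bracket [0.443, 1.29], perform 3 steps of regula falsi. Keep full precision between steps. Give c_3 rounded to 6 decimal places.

1.146557

False-position update: c = (a·f(b) − b·f(a))/(f(b) − f(a)); replace the endpoint whose sign matches f(c).
f(0.443000) = 0.744433, f(1.290000) = -0.185989
step 1: c = 1.120687, f(c) = 0.032738 > 0 → new bracket [1.120687, 1.290000]
step 2: c = 1.146028, f(c) = 0.000685 > 0 → new bracket [1.146028, 1.290000]
step 3: c = 1.146557, f(c) = 0.000014 > 0 → new bracket [1.146557, 1.290000]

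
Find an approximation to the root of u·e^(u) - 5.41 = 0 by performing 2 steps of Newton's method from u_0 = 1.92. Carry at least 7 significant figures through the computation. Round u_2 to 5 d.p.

f'(u) = (u + 1)·e^(u)
u_0 = 1.920000: f = 7.686240, f' = 19.917199 → u_1 = 1.920000 - (7.686240)/(19.917199) = 1.534090
u_1 = 1.534090: f = 1.703738, f' = 11.750843 → u_2 = 1.534090 - (1.703738)/(11.750843) = 1.389102

1.38910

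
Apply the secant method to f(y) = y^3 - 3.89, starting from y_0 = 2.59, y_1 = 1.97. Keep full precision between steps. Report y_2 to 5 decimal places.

1.73067

Secant update: y_(k+1) = y_k − f(y_k)·(y_k − y_(k-1))/(f(y_k) − f(y_(k-1))).
f(y_0) = 13.483979, f(y_1) = 3.755373
y_2 = 1.970000 - (3.755373)·(1.970000 - 2.590000)/(3.755373 - (13.483979)) = 1.730672; f(y_2) = 1.293750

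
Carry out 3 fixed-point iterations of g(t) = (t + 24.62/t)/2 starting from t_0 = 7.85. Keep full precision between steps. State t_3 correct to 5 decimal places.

4.96192

t_1 = g(7.850000) = 5.493153
t_2 = g(5.493153) = 4.987548
t_3 = g(4.987548) = 4.961921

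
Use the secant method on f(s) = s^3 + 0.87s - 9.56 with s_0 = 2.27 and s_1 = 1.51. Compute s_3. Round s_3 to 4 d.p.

2.0035

f(s_0) = 4.111983, f(s_1) = -4.803349
s_2 = 1.510000 - (-4.803349)·(1.510000 - 2.270000)/(-4.803349 - (4.111983)) = 1.919468; f(s_2) = -0.818054
s_3 = 1.919468 - (-0.818054)·(1.919468 - 1.510000)/(-0.818054 - (-4.803349)) = 2.003519; f(s_3) = 0.225364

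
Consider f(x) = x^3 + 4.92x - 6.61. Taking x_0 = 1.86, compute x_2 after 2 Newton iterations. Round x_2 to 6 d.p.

f'(x) = 3x^2 + 4.92
x_0 = 1.860000: f = 8.976056, f' = 15.298800 → x_1 = 1.860000 - (8.976056)/(15.298800) = 1.273284
x_1 = 1.273284: f = 1.718868, f' = 9.783754 → x_2 = 1.273284 - (1.718868)/(9.783754) = 1.097598

1.097598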